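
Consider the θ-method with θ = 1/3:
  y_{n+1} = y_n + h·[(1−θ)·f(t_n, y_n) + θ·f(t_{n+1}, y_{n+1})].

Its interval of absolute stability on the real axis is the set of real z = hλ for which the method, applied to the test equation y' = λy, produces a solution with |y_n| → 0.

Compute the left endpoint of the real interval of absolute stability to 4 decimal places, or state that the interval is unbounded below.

z* = -6.0000.

On y'=λy, z=hλ:
  y_{n+1} = y_n + z·[2/3·y_n + 1/3·y_{n+1}] ⇒ (1 − 1/3z)y_{n+1} = (1 + 2/3z)y_n
  so R(z) = (1 + 2/3z)/(1 − 1/3z).

Boundary: |R(x)|=1, x<0.
x=-0.63: |R|=0.4793
R=−1: 1+2/3x = −1+1/3x ⇒ -1/3x=2 ⇒ x=2/(-1/3)=-6.0000
Confirm numerically:
  x=-4.537: |R|=0.80589 <1
  x=-3.665: |R|=0.64966 <1
  x=-3.628: |R|=0.64212 <1
  x=-6.250: |R|=1.02703 >1
  x=-6.064: |R|=1.00706 >1
  x=-6.025: |R|=1.00277 >1
Interval (-6.0000, 0).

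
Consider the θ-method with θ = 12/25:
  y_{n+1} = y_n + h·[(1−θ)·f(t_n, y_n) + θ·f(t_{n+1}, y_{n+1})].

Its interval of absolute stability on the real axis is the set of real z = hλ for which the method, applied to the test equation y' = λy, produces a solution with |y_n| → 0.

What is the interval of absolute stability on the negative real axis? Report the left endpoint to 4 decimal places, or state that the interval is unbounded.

z∈(-50.0000,0).

Test eqn y'=λy, z=hλ:
  y_{n+1} = y_n + z·[13/25·y_n + 12/25·y_{n+1}] ⇒ (1 − 12/25z)y_{n+1} = (1 + 13/25z)y_n
  R(z) = (1 + 13/25z)/(1 − 12/25z).

Need |R(x)|<1, x<0.
x=-1.29: |R|=0.2033
R=−1: 1+13/25x = −1+12/25x ⇒ -1/25x=2 ⇒ x=2/(-1/25)=-50.0000
Confirm numerically:
  x=-39.028: |R|=0.97776 <1
  x=-35.808: |R|=0.96879 <1
  x=-32.608: |R|=0.95822 <1
  x=-50.546: |R|=1.00086 >1
  x=-50.476: |R|=1.00075 >1
  x=-50.466: |R|=1.00074 >1
Stable set (-50.0000, 0).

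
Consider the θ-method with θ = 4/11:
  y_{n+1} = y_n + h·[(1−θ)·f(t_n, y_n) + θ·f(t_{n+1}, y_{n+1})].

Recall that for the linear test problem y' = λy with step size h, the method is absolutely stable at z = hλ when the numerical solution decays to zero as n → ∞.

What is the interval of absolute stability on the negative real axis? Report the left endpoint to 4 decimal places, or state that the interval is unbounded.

Test eqn y'=λy, z=hλ:
  y_{n+1} = y_n + z·[7/11·y_n + 4/11·y_{n+1}] ⇒ (1 − 4/11z)y_{n+1} = (1 + 7/11z)y_n
  Hence R(z) = (1 + 7/11z)/(1 − 4/11z).

Need |R(x)|<1, x<0.
x=-1.49: |R|=0.0336
R=−1: 1+7/11x = −1+4/11x ⇒ -3/11x=2 ⇒ x=2/(-3/11)=-7.3333
Confirm numerically:
  x=-5.512: |R|=0.83466 <1
  x=-5.151: |R|=0.79284 <1
  x=-4.713: |R|=0.73667 <1
  x=-7.653: |R|=1.02305 >1
  x=-7.527: |R|=1.01413 >1
  x=-7.396: |R|=1.00463 >1
So |R|<1 on (-7.3333, 0).

z∈(-7.3333,0).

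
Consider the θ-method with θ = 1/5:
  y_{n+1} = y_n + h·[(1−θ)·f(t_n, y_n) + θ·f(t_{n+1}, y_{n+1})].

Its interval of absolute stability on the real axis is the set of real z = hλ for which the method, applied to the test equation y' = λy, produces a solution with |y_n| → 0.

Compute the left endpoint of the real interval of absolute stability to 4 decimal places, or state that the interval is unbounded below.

z* = -3.3333.

Test eqn y'=λy, z=hλ:
  y_{n+1} = y_n + z·[4/5·y_n + 1/5·y_{n+1}] ⇒ (1 − 1/5z)y_{n+1} = (1 + 4/5z)y_n
  R(z) = (1 + 4/5z)/(1 − 1/5z).

Need |R(x)|<1, x<0.
x=-0.65: |R|=0.4248
R=−1: 1+4/5x = −1+1/5x ⇒ -3/5x=2 ⇒ x=2/(-3/5)=-3.3333
Confirm numerically:
  x=-3.270: |R|=0.97703 <1
  x=-2.560: |R|=0.69312 <1
  x=-1.630: |R|=0.22926 <1
  x=-1.483: |R|=0.14376 <1
  x=-3.710: |R|=1.12974 >1
  x=-3.430: |R|=1.03440 >1
Stable set (-3.3333, 0).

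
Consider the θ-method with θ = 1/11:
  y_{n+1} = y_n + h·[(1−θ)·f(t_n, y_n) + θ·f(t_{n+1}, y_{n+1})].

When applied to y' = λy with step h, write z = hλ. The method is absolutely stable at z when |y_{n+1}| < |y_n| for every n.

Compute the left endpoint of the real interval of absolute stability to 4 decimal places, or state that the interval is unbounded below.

z* = -2.4444.

On y'=λy, z=hλ:
  y_{n+1} = y_n + z·[10/11·y_n + 1/11·y_{n+1}] ⇒ (1 − 1/11z)y_{n+1} = (1 + 10/11z)y_n
  Hence R(z) = (1 + 10/11z)/(1 − 1/11z).

Boundary: |R(x)|=1, x<0.
x=-0.71: |R|=0.3330
R=−1: 1+10/11x = −1+1/11x ⇒ -9/11x=2 ⇒ x=2/(-9/11)=-2.4444
Confirm numerically:
  x=-2.166: |R|=0.80966 <1
  x=-2.067: |R|=0.74003 <1
  x=-1.644: |R|=0.43024 <1
  x=-1.234: |R|=0.10953 <1
  x=-2.787: |R|=1.22362 >1
  x=-2.619: |R|=1.11535 >1
  x=-2.556: |R|=1.07406 >1
Stable set (-2.4444, 0).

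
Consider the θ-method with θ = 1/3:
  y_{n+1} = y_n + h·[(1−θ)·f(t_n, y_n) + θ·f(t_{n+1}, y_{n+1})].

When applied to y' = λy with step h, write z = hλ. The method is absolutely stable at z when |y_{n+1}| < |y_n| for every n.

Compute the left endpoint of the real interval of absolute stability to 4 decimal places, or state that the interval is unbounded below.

With y'=λy (z=hλ):
  y_{n+1} = y_n + z·[2/3·y_n + 1/3·y_{n+1}] ⇒ (1 − 1/3z)y_{n+1} = (1 + 2/3z)y_n
  R(z) = (1 + 2/3z)/(1 − 1/3z).

Find x<0 with |R(x)|<1.
x=-1.62: |R|=0.0519
R=−1: 1+2/3x = −1+1/3x ⇒ -1/3x=2 ⇒ x=2/(-1/3)=-6.0000
Confirm numerically:
  x=-5.067: |R|=0.88434 <1
  x=-4.347: |R|=0.77501 <1
  x=-3.419: |R|=0.59791 <1
  x=-6.437: |R|=1.04631 >1
  x=-6.324: |R|=1.03475 >1
  x=-6.095: |R|=1.01045 >1
So |R|<1 on (-6.0000, 0).

z* = -6.0000.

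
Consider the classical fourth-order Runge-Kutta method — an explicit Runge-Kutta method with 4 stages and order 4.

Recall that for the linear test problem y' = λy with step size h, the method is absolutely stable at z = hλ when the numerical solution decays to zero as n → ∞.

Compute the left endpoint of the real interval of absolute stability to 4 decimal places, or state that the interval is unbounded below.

On y'=λy, z=hλ:
  order 4, 4-stage ⇒ R(z)=1+z+z^2/2+z^3/6+z^4/24
  (e.g. R(-1.28)=0.30152, |R|=0.30152)

Need |R(x)|<1, x<0.
x=-1.28: |R|=0.3015
|R(-2.88)|=1.1524 |R(-2.67)|=0.8396 |R(-0.58)|=0.5604
Bisect:
  x_lo=-3.5966 |R|=3.0890  x_hi=-0.1689 |R|=0.8446
  mid=-1.88275 |R|=0.30086 →hi
  mid=-2.73965 |R|=0.93334 →hi
  mid=-3.16811 |R|=1.74816 →lo
  mid=-2.95388 |R|=1.28539 →lo
  mid=-2.84677 |R|=1.09671 →lo
  mid=-2.79321 |R|=1.01200 →lo
  mid=-2.76643 |R|=0.97193 →hi
  mid=-2.77982 |R|=0.99178 →hi
  mid=-2.78652 |R|=1.00184 →lo
  mid=-2.78317 |R|=0.99680 →hi
  ...
  [-2.78547,-2.78526] ⇒ x*=-2.7853
Interval (-2.7853, 0).

left endpoint -2.7853.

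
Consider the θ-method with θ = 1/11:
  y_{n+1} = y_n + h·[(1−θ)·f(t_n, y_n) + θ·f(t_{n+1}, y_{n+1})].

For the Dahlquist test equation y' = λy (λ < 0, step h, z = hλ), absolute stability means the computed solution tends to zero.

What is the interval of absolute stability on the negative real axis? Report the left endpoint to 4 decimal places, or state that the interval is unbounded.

With y'=λy (z=hλ):
  y_{n+1} = y_n + z·[10/11·y_n + 1/11·y_{n+1}] ⇒ (1 − 1/11z)y_{n+1} = (1 + 10/11z)y_n
  R(z) = (1 + 10/11z)/(1 − 1/11z).

Boundary: |R(x)|=1, x<0.
x=-1.22: |R|=0.0982
R=−1: 1+10/11x = −1+1/11x ⇒ -9/11x=2 ⇒ x=2/(-9/11)=-2.4444
Confirm numerically:
  x=-1.635: |R|=0.42343 <1
  x=-1.622: |R|=0.41356 <1
  x=-1.566: |R|=0.37084 <1
  x=-1.559: |R|=0.36547 <1
  x=-2.970: |R|=1.33858 >1
  x=-2.577: |R|=1.08787 >1
  x=-2.562: |R|=1.07801 >1
Stable set (-2.4444, 0).

z∈(-2.4444,0).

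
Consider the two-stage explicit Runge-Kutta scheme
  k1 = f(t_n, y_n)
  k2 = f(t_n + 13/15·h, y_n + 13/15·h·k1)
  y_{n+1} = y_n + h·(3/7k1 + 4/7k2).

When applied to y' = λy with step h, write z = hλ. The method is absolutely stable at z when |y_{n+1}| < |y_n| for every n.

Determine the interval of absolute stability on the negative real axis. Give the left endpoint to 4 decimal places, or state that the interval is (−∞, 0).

(-2.0192, 0).

With y'=λy (z=hλ):
  k1=λy_n ⇒ h·k1=z·y_n;  k2=λ(1+13/15z)y_n ⇒ h·k2=z(1+13/15z)y_n
  y_{n+1}/y_n = 1 + 3/7z + 4/7z(1+13/15z) = 1 + z + 52/105z²
  Hence R(z) = 1 + z + 52/105z².

Find x<0 with |R(x)|<1.
x=-1.47: |R|=0.6002
R=1: x+52/105x²=0 ⇒ x=−105/52=-2.0192; min R=1−1/(4·52/105)=0.4952>−1
Confirm numerically:
  x=-1.541: |R|=0.63503 <1
  x=-1.337: |R|=0.54827 <1
  x=-1.297: |R|=0.53609 <1
  x=-2.376: |R|=1.41981 >1
  x=-2.227: |R|=1.22915 >1
  x=-2.150: |R|=1.13924 >1
Interval (-2.0192, 0).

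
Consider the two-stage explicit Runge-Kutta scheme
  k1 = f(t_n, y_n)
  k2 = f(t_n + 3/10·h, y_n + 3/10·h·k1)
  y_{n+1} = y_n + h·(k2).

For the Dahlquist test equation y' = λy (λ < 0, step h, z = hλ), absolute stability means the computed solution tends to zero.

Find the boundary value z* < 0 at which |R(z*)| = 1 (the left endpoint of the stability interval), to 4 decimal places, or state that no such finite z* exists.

With y'=λy (z=hλ):
  k1=λy_n ⇒ h·k1=z·y_n;  k2=λ(1+3/10z)y_n ⇒ h·k2=z(1+3/10z)y_n
  y_{n+1}/y_n = 1 + z(1+3/10z) = 1 + z + 3/10z²
  Hence R(z) = 1 + z + 3/10z².

Find x<0 with |R(x)|<1.
x=-1.05: |R|=0.2807
R=1: x+3/10x²=0 ⇒ x=−10/3=-3.3333; min R=1−1/(4·3/10)=0.1667>−1
Confirm numerically:
  x=-2.484: |R|=0.36708 <1
  x=-2.114: |R|=0.22670 <1
  x=-1.973: |R|=0.19482 <1
  x=-3.846: |R|=1.59151 >1
  x=-3.740: |R|=1.45628 >1
So |R|<1 on (-3.3333, 0).

z* = -3.3333.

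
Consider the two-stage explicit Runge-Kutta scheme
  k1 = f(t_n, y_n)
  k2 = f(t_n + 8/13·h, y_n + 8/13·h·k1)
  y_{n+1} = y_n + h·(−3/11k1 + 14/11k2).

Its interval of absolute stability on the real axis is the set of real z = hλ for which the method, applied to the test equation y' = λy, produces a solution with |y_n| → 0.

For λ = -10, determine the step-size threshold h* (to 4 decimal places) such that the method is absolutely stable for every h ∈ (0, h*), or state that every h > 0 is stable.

On y'=λy, z=hλ:
  k1=λy_n ⇒ h·k1=z·y_n;  k2=λ(1+8/13z)y_n ⇒ h·k2=z(1+8/13z)y_n
  y_{n+1}/y_n = 1 − 3/11z + 14/11z(1+8/13z) = 1 + z + 112/143z²
  R(z) = 1 + z + 112/143z².

Boundary: |R(x)|=1, x<0.
x=-0.75: |R|=0.6906
R=1: x+112/143x²=0 ⇒ x=−143/112=-1.2768; min R=1−1/(4·112/143)=0.6808>−1
Confirm numerically:
  x=-1.183: |R|=0.91310 <1
  x=-1.143: |R|=0.88023 <1
  x=-0.626: |R|=0.68092 <1
  x=-1.866: |R|=1.86113 >1
  x=-1.824: |R|=1.78174 >1
So |R|<1 on (-1.2768, 0).

(-1.2768,0); λ=-10 ⇒ h* = (143/112)/10 = 0.1277.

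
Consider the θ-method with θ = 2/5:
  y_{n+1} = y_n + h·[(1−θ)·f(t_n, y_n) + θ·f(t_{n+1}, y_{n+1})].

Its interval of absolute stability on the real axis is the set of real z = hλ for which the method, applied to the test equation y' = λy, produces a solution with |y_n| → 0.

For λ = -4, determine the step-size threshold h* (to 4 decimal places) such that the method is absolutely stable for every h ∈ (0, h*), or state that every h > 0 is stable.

Set f=λy, z=hλ:
  y_{n+1} = y_n + z·[3/5·y_n + 2/5·y_{n+1}] ⇒ (1 − 2/5z)y_{n+1} = (1 + 3/5z)y_n
  so R(z) = (1 + 3/5z)/(1 − 2/5z).

Solve |R(x)|<1 on ℝ⁻.
x=-1.39: |R|=0.1067
R=−1: 1+3/5x = −1+2/5x ⇒ -1/5x=2 ⇒ x=2/(-1/5)=-10.0000
Confirm numerically:
  x=-9.756: |R|=0.99005 <1
  x=-6.890: |R|=0.83440 <1
  x=-5.838: |R|=0.75042 <1
  x=-10.408: |R|=1.01580 >1
  x=-10.402: |R|=1.01558 >1
  x=-10.348: |R|=1.01354 >1
So |R|<1 on (-10.0000, 0).

(-10.0000,0); λ=-4 ⇒ h* = (10)/4 = 2.5000.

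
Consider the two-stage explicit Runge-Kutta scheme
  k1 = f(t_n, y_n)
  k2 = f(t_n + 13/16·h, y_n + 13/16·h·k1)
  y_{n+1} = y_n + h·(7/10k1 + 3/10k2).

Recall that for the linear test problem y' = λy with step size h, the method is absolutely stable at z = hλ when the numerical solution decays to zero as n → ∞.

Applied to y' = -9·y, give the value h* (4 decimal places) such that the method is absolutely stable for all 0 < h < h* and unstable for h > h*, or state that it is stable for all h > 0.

(-4.1026,0); λ=-9 ⇒ h* = (160/39)/9 = 0.4558.

On y'=λy, z=hλ:
  k1=λy_n ⇒ h·k1=z·y_n;  k2=λ(1+13/16z)y_n ⇒ h·k2=z(1+13/16z)y_n
  y_{n+1}/y_n = 1 + 7/10z + 3/10z(1+13/16z) = 1 + z + 39/160z²
  R(z) = 1 + z + 39/160z².

Boundary: |R(x)|=1, x<0.
x=-1.58: |R|=0.0285
R=1: x+39/160x²=0 ⇒ x=−160/39=-4.1026; min R=1−1/(4·39/160)=-0.0256>−1
Confirm numerically:
  x=-3.935: |R|=0.83928 <1
  x=-2.597: |R|=0.04695 <1
  x=-2.393: |R|=0.00282 <1
  x=-1.705: |R|=0.00359 <1
  x=-4.577: |R|=1.52930 >1
  x=-4.515: |R|=1.45390 >1
  x=-4.356: |R|=1.26909 >1
Interval (-4.1026, 0).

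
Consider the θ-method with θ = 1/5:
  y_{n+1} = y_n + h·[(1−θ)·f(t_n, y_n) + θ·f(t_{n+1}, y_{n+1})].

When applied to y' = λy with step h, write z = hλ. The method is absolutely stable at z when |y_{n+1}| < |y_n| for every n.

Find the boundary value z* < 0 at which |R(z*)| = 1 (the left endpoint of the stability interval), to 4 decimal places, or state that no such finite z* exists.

Set f=λy, z=hλ:
  y_{n+1} = y_n + z·[4/5·y_n + 1/5·y_{n+1}] ⇒ (1 − 1/5z)y_{n+1} = (1 + 4/5z)y_n
  so R(z) = (1 + 4/5z)/(1 − 1/5z).

Solve |R(x)|<1 on ℝ⁻.
x=-1.58: |R|=0.2006
R=−1: 1+4/5x = −1+1/5x ⇒ -3/5x=2 ⇒ x=2/(-3/5)=-3.3333
Confirm numerically:
  x=-3.301: |R|=0.98831 <1
  x=-3.212: |R|=0.95567 <1
  x=-2.877: |R|=0.82620 <1
  x=-1.494: |R|=0.15029 <1
  x=-3.418: |R|=1.03017 >1
  x=-3.414: |R|=1.02876 >1
So |R|<1 on (-3.3333, 0).

z* = -3.3333.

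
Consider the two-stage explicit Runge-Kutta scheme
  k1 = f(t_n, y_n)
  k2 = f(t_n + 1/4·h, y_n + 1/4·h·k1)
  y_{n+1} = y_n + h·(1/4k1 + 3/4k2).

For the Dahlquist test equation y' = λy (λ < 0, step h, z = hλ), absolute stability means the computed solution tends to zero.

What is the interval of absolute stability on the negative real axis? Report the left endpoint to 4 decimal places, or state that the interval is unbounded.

(-5.3333, 0).

Set f=λy, z=hλ:
  k1=λy_n ⇒ h·k1=z·y_n;  k2=λ(1+1/4z)y_n ⇒ h·k2=z(1+1/4z)y_n
  y_{n+1}/y_n = 1 + 1/4z + 3/4z(1+1/4z) = 1 + z + 3/16z²
  R(z) = 1 + z + 3/16z².

Solve |R(x)|<1 on ℝ⁻.
x=-1.18: |R|=0.0811
R=1: x+3/16x²=0 ⇒ x=−16/3=-5.3333; min R=1−1/(4·3/16)=-0.3333>−1
Confirm numerically:
  x=-5.131: |R|=0.80534 <1
  x=-3.297: |R|=0.25884 <1
  x=-2.848: |R|=0.32717 <1
  x=-5.848: |R|=1.56433 >1
  x=-5.743: |R|=1.44113 >1
  x=-5.726: |R|=1.42158 >1
Stable set (-5.3333, 0).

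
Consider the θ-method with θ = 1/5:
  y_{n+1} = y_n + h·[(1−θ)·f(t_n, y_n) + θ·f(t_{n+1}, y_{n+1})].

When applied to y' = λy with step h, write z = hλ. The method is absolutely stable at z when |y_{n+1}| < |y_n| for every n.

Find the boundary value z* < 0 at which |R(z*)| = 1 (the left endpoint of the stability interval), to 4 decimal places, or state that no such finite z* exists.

Test eqn y'=λy, z=hλ:
  y_{n+1} = y_n + z·[4/5·y_n + 1/5·y_{n+1}] ⇒ (1 − 1/5z)y_{n+1} = (1 + 4/5z)y_n
  Hence R(z) = (1 + 4/5z)/(1 − 1/5z).

Boundary: |R(x)|=1, x<0.
x=-1.25: |R|=0.0000
R=−1: 1+4/5x = −1+1/5x ⇒ -3/5x=2 ⇒ x=2/(-3/5)=-3.3333
Confirm numerically:
  x=-2.880: |R|=0.82741 <1
  x=-2.652: |R|=0.73288 <1
  x=-2.183: |R|=0.51956 <1
  x=-3.891: |R|=1.18817 >1
  x=-3.833: |R|=1.16970 >1
  x=-3.546: |R|=1.07465 >1
So |R|<1 on (-3.3333, 0).

z* = -3.3333.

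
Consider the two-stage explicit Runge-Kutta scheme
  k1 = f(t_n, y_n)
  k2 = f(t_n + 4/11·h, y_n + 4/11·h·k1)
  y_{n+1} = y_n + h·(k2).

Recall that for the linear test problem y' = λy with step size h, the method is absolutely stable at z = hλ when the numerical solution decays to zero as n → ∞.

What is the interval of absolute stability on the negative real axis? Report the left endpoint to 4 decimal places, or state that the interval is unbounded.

z∈(-2.7500,0).

With y'=λy (z=hλ):
  k1=λy_n ⇒ h·k1=z·y_n;  k2=λ(1+4/11z)y_n ⇒ h·k2=z(1+4/11z)y_n
  y_{n+1}/y_n = 1 + z(1+4/11z) = 1 + z + 4/11z²
  Hence R(z) = 1 + z + 4/11z².

Solve |R(x)|<1 on ℝ⁻.
x=-0.78: |R|=0.4412
R=1: x+4/11x²=0 ⇒ x=−11/4=-2.7500; min R=1−1/(4·4/11)=0.3125>−1
Confirm numerically:
  x=-2.508: |R|=0.77930 <1
  x=-2.328: |R|=0.64276 <1
  x=-2.281: |R|=0.61099 <1
  x=-3.112: |R|=1.40965 >1
  x=-3.019: |R|=1.29531 >1
  x=-2.988: |R|=1.25860 >1
Stable set (-2.7500, 0).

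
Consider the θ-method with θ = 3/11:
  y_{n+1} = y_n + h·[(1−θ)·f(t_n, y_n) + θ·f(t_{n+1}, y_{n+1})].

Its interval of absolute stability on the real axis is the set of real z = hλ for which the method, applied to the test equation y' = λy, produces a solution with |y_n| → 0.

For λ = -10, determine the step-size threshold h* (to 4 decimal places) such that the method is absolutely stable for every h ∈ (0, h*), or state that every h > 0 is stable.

(-4.4000,0); λ=-10 ⇒ h* = (22/5)/10 = 0.4400.

With y'=λy (z=hλ):
  y_{n+1} = y_n + z·[8/11·y_n + 3/11·y_{n+1}] ⇒ (1 − 3/11z)y_{n+1} = (1 + 8/11z)y_n
  R(z) = (1 + 8/11z)/(1 − 3/11z).

Boundary: |R(x)|=1, x<0.
x=-0.65: |R|=0.4479
R=−1: 1+8/11x = −1+3/11x ⇒ -5/11x=2 ⇒ x=2/(-5/11)=-4.4000
Confirm numerically:
  x=-3.142: |R|=0.69206 <1
  x=-2.556: |R|=0.50611 <1
  x=-2.395: |R|=0.44872 <1
  x=-4.839: |R|=1.08602 >1
  x=-4.577: |R|=1.03579 >1
Stable set (-4.4000, 0).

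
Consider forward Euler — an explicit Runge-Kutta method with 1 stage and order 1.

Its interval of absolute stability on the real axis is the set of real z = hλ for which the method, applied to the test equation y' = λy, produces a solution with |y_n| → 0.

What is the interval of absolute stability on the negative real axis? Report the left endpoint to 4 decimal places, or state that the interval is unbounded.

With y'=λy (z=hλ):
  order 1, 1-stage ⇒ R(z)=1+z
  (e.g. R(-0.91)=0.09000, |R|=0.09000)

Need |R(x)|<1, x<0.
x=-0.91: |R|=0.0900
|R(-2.09)|=1.0900 |R(-1.56)|=0.5600 |R(-0.88)|=0.1200
Bisect:
  x_lo=-2.7948 |R|=1.7948  x_hi=-0.0832 |R|=0.9168
  mid=-1.43899 |R|=0.43899 →hi
  mid=-2.11691 |R|=1.11691 →lo
  mid=-1.77795 |R|=0.77795 →hi
  mid=-1.94743 |R|=0.94743 →hi
  mid=-2.03217 |R|=1.03217 →lo
  mid=-1.98980 |R|=0.98980 →hi
  mid=-2.01098 |R|=1.01098 →lo
  mid=-2.00039 |R|=1.00039 →lo
  ...
  [-2.00006,-1.99989] ⇒ x*=-2.0000
So |R|<1 on (-2.0000, 0).

(-2.0000, 0).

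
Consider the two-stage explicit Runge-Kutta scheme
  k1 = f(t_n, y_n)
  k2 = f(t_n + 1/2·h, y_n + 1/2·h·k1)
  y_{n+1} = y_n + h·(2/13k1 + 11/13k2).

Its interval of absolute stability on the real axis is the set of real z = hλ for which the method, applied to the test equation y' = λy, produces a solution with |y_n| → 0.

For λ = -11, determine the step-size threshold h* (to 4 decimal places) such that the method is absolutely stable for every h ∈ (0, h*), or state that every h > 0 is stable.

Set f=λy, z=hλ:
  k1=λy_n ⇒ h·k1=z·y_n;  k2=λ(1+1/2z)y_n ⇒ h·k2=z(1+1/2z)y_n
  y_{n+1}/y_n = 1 + 2/13z + 11/13z(1+1/2z) = 1 + z + 11/26z²
  ⇒ R(z) = 1 + z + 11/26z².

Find x<0 with |R(x)|<1.
x=-1.66: |R|=0.5058
R=1: x+11/26x²=0 ⇒ x=−26/11=-2.3636; min R=1−1/(4·11/26)=0.4091>−1
Confirm numerically:
  x=-2.151: |R|=0.80649 <1
  x=-2.039: |R|=0.71995 <1
  x=-1.539: |R|=0.46307 <1
  x=-1.361: |R|=0.42267 <1
  x=-2.678: |R|=1.35617 >1
  x=-2.480: |R|=1.12209 >1
Stable set (-2.3636, 0).

(-2.3636,0); λ=-11 ⇒ h* = (26/11)/11 = 0.2149.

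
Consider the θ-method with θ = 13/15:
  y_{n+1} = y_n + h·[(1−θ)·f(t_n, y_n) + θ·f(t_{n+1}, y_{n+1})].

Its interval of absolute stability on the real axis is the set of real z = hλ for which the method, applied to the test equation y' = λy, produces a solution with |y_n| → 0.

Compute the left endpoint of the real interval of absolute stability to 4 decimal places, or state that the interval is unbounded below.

On y'=λy, z=hλ:
  y_{n+1} = y_n + z·[2/15·y_n + 13/15·y_{n+1}] ⇒ (1 − 13/15z)y_{n+1} = (1 + 2/15z)y_n
  R(z) = (1 + 2/15z)/(1 − 13/15z).

Need |R(x)|<1, x<0.
x=-1: |R|=0.4643
x=-2: |R|=0.2683
x=-10: |R|=0.0345
x=-100: |R|=0.1407
θ=13/15≥1/2 ⇒ |1+2/15x|<|1−13/15x| ∀x<0 ⇒ stable on all of ℝ⁻.

unbounded; (−∞, 0).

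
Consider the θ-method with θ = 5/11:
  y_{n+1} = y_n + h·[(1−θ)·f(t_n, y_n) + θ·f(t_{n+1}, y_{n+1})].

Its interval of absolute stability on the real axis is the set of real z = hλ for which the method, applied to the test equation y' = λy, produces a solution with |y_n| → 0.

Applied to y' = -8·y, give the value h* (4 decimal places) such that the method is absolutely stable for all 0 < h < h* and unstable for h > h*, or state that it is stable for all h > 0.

(-22.0000,0); λ=-8 ⇒ h* = (22)/8 = 2.7500.

With y'=λy (z=hλ):
  y_{n+1} = y_n + z·[6/11·y_n + 5/11·y_{n+1}] ⇒ (1 − 5/11z)y_{n+1} = (1 + 6/11z)y_n
  Hence R(z) = (1 + 6/11z)/(1 − 5/11z).

Solve |R(x)|<1 on ℝ⁻.
x=-1.31: |R|=0.1789
R=−1: 1+6/11x = −1+5/11x ⇒ -1/11x=2 ⇒ x=2/(-1/11)=-22.0000
Confirm numerically:
  x=-20.261: |R|=0.98452 <1
  x=-16.114: |R|=0.93572 <1
  x=-14.167: |R|=0.90428 <1
  x=-13.858: |R|=0.89859 <1
  x=-22.338: |R|=1.00275 >1
  x=-22.215: |R|=1.00176 >1
  x=-22.067: |R|=1.00055 >1
Interval (-22.0000, 0).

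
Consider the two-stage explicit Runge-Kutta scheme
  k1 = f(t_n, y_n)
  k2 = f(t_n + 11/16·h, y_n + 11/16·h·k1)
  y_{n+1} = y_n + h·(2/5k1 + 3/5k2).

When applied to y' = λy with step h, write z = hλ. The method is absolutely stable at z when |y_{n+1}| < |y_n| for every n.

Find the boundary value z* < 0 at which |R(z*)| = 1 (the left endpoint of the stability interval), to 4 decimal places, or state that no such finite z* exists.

left endpoint -2.4242.

Set f=λy, z=hλ:
  k1=λy_n ⇒ h·k1=z·y_n;  k2=λ(1+11/16z)y_n ⇒ h·k2=z(1+11/16z)y_n
  y_{n+1}/y_n = 1 + 2/5z + 3/5z(1+11/16z) = 1 + z + 33/80z²
  Hence R(z) = 1 + z + 33/80z².

Need |R(x)|<1, x<0.
x=-1.26: |R|=0.3949
R=1: x+33/80x²=0 ⇒ x=−80/33=-2.4242; min R=1−1/(4·33/80)=0.3939>−1
Confirm numerically:
  x=-2.284: |R|=0.86787 <1
  x=-1.575: |R|=0.44826 <1
  x=-1.409: |R|=0.40993 <1
  x=-3.018: |R|=1.73918 >1
  x=-2.957: |R|=1.64984 >1
  x=-2.774: |R|=1.40022 >1
Stable set (-2.4242, 0).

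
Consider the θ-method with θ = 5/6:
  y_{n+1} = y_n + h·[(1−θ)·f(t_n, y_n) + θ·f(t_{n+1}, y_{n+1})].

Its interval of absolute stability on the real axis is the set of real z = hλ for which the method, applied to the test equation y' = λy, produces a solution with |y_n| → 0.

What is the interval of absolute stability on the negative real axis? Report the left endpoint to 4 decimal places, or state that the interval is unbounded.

Test eqn y'=λy, z=hλ:
  y_{n+1} = y_n + z·[1/6·y_n + 5/6·y_{n+1}] ⇒ (1 − 5/6z)y_{n+1} = (1 + 1/6z)y_n
  Hence R(z) = (1 + 1/6z)/(1 − 5/6z).

Boundary: |R(x)|=1, x<0.
x=-0.33: |R|=0.7412
x=-2: |R|=0.2500
x=-10: |R|=0.0714
x=-100: |R|=0.1858
θ=5/6≥1/2 ⇒ |1+1/6x|<|1−5/6x| ∀x<0 ⇒ stable on all of ℝ⁻.

(−∞, 0) — no finite endpoint.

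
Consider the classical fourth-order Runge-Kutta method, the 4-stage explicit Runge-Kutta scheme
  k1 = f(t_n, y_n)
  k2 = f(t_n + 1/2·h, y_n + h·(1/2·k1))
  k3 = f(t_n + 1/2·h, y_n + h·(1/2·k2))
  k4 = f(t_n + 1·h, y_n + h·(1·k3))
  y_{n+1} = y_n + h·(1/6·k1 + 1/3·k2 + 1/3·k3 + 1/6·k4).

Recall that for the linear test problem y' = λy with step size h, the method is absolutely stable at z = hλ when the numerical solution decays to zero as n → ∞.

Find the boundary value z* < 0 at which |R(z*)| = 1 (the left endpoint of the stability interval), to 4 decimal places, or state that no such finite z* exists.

left endpoint -2.7853.

Test eqn y'=λy, z=hλ:
  order 4, 4-stage ⇒ R(z)=1+z+z^2/2+z^3/6+z^4/24
  (e.g. R(-0.49)=0.61284, |R|=0.61284)

Find x<0 with |R(x)|<1.
x=-0.49: |R|=0.6128
|R(-2.39)|=0.5502 |R(-2.33)|=0.5043 |R(-1.59)|=0.2704
Bisect:
  x_lo=-3.5136 |R|=2.7800  x_hi=-0.3604 |R|=0.6975
  mid=-1.93697 |R|=0.31427 →hi
  mid=-2.72528 |R|=0.91323 →hi
  mid=-3.11944 |R|=1.63228 →lo
  mid=-2.92236 |R|=1.22710 →lo
  mid=-2.82382 |R|=1.05966 →lo
  mid=-2.77455 |R|=0.98393 →hi
  mid=-2.79919 |R|=1.02115 →lo
  mid=-2.78687 |R|=1.00238 →lo
  mid=-2.78071 |R|=0.99311 →hi
  ...
  [-2.78533,-2.78514] ⇒ x*=-2.7853
Stable set (-2.7853, 0).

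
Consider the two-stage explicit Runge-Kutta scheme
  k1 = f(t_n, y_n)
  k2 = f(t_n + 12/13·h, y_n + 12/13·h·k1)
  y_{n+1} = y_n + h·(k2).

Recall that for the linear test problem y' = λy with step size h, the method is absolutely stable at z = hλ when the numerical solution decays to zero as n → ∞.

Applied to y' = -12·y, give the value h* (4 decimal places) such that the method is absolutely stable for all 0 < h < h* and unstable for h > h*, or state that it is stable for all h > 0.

With y'=λy (z=hλ):
  k1=λy_n ⇒ h·k1=z·y_n;  k2=λ(1+12/13z)y_n ⇒ h·k2=z(1+12/13z)y_n
  y_{n+1}/y_n = 1 + z(1+12/13z) = 1 + z + 12/13z²
  ⇒ R(z) = 1 + z + 12/13z².

Boundary: |R(x)|=1, x<0.
x=-1.3: |R|=1.2600
R=1: x+12/13x²=0 ⇒ x=−13/12=-1.0833; min R=1−1/(4·12/13)=0.7292>−1
Confirm numerically:
  x=-0.731: |R|=0.76226 <1
  x=-0.635: |R|=0.73721 <1
  x=-0.528: |R|=0.72934 <1
  x=-1.272: |R|=1.22152 >1
  x=-1.213: |R|=1.14519 >1
Interval (-1.0833, 0).

(-1.0833,0); λ=-12 ⇒ h* = (13/12)/12 = 0.0903.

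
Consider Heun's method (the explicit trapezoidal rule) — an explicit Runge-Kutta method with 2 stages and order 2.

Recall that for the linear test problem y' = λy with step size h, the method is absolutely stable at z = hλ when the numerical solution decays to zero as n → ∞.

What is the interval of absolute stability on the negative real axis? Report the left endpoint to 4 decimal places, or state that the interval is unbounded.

Set f=λy, z=hλ:
  order 2, 2-stage ⇒ R(z)=1+z+z^2/2
  (e.g. R(-1.11)=0.50605, |R|=0.50605)

Need |R(x)|<1, x<0.
x=-1.11: |R|=0.5060
|R(-2.4)|=1.4800 |R(-1.37)|=0.5685 |R(-1.07)|=0.5025
Bisect:
  x_lo=-2.3323 |R|=1.3875  x_hi=-0.3092 |R|=0.7386
  mid=-1.32075 |R|=0.55144 →hi
  mid=-1.82652 |R|=0.84157 →hi
  mid=-2.07941 |R|=1.08257 →lo
  mid=-1.95297 |R|=0.95407 →hi
  mid=-2.01619 |R|=1.01632 →lo
  mid=-1.98458 |R|=0.98470 →hi
  mid=-2.00039 |R|=1.00039 →lo
  mid=-1.99248 |R|=0.99251 →hi
  mid=-1.99643 |R|=0.99644 →hi
  mid=-1.99841 |R|=0.99841 →hi
  ...
  [-2.00002,-1.99989] ⇒ x*=-2.0000
Stable set (-2.0000, 0).

z∈(-2.0000,0).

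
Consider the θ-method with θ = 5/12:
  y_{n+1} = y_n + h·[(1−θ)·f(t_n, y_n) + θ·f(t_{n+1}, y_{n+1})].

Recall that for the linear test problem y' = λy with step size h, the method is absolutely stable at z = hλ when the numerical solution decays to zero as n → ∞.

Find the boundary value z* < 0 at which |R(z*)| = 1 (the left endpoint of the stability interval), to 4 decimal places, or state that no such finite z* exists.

On y'=λy, z=hλ:
  y_{n+1} = y_n + z·[7/12·y_n + 5/12·y_{n+1}] ⇒ (1 − 5/12z)y_{n+1} = (1 + 7/12z)y_n
  so R(z) = (1 + 7/12z)/(1 − 5/12z).

Boundary: |R(x)|=1, x<0.
x=-1.31: |R|=0.1526
R=−1: 1+7/12x = −1+5/12x ⇒ -1/6x=2 ⇒ x=2/(-1/6)=-12.0000
Confirm numerically:
  x=-11.887: |R|=0.99684 <1
  x=-8.933: |R|=0.89175 <1
  x=-7.734: |R|=0.83162 <1
  x=-7.364: |R|=0.81008 <1
  x=-12.440: |R|=1.01186 >1
  x=-12.423: |R|=1.01141 >1
  x=-12.177: |R|=1.00486 >1
So |R|<1 on (-12.0000, 0).

z* = -12.0000.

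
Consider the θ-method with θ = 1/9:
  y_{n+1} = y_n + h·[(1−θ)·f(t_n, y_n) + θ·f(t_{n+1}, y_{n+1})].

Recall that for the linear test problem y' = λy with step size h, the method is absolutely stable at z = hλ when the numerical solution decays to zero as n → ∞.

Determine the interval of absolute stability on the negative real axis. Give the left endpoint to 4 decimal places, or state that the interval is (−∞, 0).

With y'=λy (z=hλ):
  y_{n+1} = y_n + z·[8/9·y_n + 1/9·y_{n+1}] ⇒ (1 − 1/9z)y_{n+1} = (1 + 8/9z)y_n
  ⇒ R(z) = (1 + 8/9z)/(1 − 1/9z).

Need |R(x)|<1, x<0.
x=-1.45: |R|=0.2488
R=−1: 1+8/9x = −1+1/9x ⇒ -7/9x=2 ⇒ x=2/(-7/9)=-2.5714
Confirm numerically:
  x=-2.358: |R|=0.86846 <1
  x=-2.351: |R|=0.86406 <1
  x=-2.031: |R|=0.65706 <1
  x=-1.087: |R|=0.03014 <1
  x=-3.135: |R|=1.32509 >1
  x=-3.028: |R|=1.26571 >1
  x=-2.666: |R|=1.05675 >1
Interval (-2.5714, 0).

z∈(-2.5714,0).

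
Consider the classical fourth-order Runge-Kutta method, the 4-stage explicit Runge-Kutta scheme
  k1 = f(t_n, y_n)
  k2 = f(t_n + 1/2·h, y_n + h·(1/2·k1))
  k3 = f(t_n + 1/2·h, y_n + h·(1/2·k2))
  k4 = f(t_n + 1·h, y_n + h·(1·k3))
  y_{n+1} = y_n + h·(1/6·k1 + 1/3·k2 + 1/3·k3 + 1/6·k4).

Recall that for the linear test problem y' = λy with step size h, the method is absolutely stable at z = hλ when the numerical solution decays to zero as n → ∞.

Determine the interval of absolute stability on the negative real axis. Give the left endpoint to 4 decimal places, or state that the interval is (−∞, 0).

With y'=λy (z=hλ):
  order 4, 4-stage ⇒ R(z)=1+z+z^2/2+z^3/6+z^4/24
  (e.g. R(-0.33)=0.71895, |R|=0.71895)

Boundary: |R(x)|=1, x<0.
x=-0.33: |R|=0.7190
|R(-2.89)|=1.1697 |R(-2.76)|=0.9625 |R(-2.3)|=0.4832
Bisect:
  x_lo=-3.1363 |R|=1.6718  x_hi=-0.2532 |R|=0.7763
  mid=-1.69479 |R|=0.27380 →hi
  mid=-2.41557 |R|=0.57141 →hi
  mid=-2.77596 |R|=0.98602 →hi
  mid=-2.95615 |R|=1.28968 →lo
  mid=-2.86606 |R|=1.12875 →lo
  mid=-2.82101 |R|=1.05519 →lo
  mid=-2.79848 |R|=1.02007 →lo
  mid=-2.78722 |R|=1.00291 →lo
  mid=-2.78159 |R|=0.99443 →hi
  mid=-2.78440 |R|=0.99866 →hi
  ...
  [-2.78546,-2.78528] ⇒ x*=-2.7853
Stable set (-2.7853, 0).

z∈(-2.7853,0).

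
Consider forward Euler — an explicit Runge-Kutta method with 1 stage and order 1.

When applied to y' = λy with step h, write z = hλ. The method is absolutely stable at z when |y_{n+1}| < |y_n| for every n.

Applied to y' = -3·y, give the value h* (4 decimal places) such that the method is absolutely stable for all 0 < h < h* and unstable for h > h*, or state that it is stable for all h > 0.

(-2.0000,0); λ=-3 ⇒ h* = 0.6667.

With y'=λy (z=hλ):
  order 1, 1-stage ⇒ R(z)=1+z
  (e.g. R(-0.99)=0.01000, |R|=0.01000)

Boundary: |R(x)|=1, x<0.
x=-0.99: |R|=0.0100
|R(-1.88)|=0.8800 |R(-1.66)|=0.6600 |R(-0.68)|=0.3200
Bisect:
  x_lo=-2.8875 |R|=1.8875  x_hi=-0.1520 |R|=0.8480
  mid=-1.51974 |R|=0.51974 →hi
  mid=-2.20363 |R|=1.20363 →lo
  mid=-1.86168 |R|=0.86168 →hi
  mid=-2.03266 |R|=1.03266 →lo
  mid=-1.94717 |R|=0.94717 →hi
  mid=-1.98991 |R|=0.98991 →hi
  mid=-2.01129 |R|=1.01129 →lo
  ...
  [-2.00010,-1.99993] ⇒ x*=-2.0000
Stable set (-2.0000, 0).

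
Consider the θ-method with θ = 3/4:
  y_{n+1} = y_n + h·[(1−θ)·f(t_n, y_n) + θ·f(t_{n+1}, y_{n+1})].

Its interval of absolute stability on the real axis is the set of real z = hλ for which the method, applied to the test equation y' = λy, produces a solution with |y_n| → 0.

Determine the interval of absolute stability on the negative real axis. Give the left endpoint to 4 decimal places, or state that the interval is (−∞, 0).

unbounded; (−∞, 0).

Test eqn y'=λy, z=hλ:
  y_{n+1} = y_n + z·[1/4·y_n + 3/4·y_{n+1}] ⇒ (1 − 3/4z)y_{n+1} = (1 + 1/4z)y_n
  R(z) = (1 + 1/4z)/(1 − 3/4z).

Boundary: |R(x)|=1, x<0.
x=-1.14: |R|=0.3854
x=-2: |R|=0.2000
x=-10: |R|=0.1765
x=-100: |R|=0.3158
θ=3/4≥1/2 ⇒ |1+1/4x|<|1−3/4x| ∀x<0 ⇒ interval (−∞,0).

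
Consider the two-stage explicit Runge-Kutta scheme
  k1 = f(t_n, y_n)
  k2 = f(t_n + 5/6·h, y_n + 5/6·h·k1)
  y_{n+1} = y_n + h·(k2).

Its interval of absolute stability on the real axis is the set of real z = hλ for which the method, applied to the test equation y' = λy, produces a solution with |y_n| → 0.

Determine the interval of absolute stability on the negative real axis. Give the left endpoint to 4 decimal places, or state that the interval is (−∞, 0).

Set f=λy, z=hλ:
  k1=λy_n ⇒ h·k1=z·y_n;  k2=λ(1+5/6z)y_n ⇒ h·k2=z(1+5/6z)y_n
  y_{n+1}/y_n = 1 + z(1+5/6z) = 1 + z + 5/6z²
  R(z) = 1 + z + 5/6z².

Find x<0 with |R(x)|<1.
x=-1.63: |R|=1.5841
R=1: x+5/6x²=0 ⇒ x=−6/5=-1.2000; min R=1−1/(4·5/6)=0.7000>−1
Confirm numerically:
  x=-0.917: |R|=0.78374 <1
  x=-0.845: |R|=0.75002 <1
  x=-0.623: |R|=0.70044 <1
  x=-0.520: |R|=0.70533 <1
  x=-1.613: |R|=1.55514 >1
  x=-1.507: |R|=1.38554 >1
  x=-1.479: |R|=1.34387 >1
Stable set (-1.2000, 0).

z∈(-1.2000,0).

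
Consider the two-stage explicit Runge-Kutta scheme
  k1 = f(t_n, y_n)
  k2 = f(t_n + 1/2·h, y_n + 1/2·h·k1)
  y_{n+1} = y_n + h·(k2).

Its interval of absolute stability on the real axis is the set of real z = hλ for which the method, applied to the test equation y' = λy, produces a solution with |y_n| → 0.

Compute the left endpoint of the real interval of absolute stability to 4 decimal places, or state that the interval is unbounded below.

Set f=λy, z=hλ:
  k1=λy_n ⇒ h·k1=z·y_n;  k2=λ(1+1/2z)y_n ⇒ h·k2=z(1+1/2z)y_n
  y_{n+1}/y_n = 1 + z(1+1/2z) = 1 + z + 1/2z²
  Hence R(z) = 1 + z + 1/2z².

Need |R(x)|<1, x<0.
x=-0.69: |R|=0.5481
R=1: x+1/2x²=0 ⇒ x=−2=-2.0000; min R=1−1/(4·1/2)=0.5000>−1
Confirm numerically:
  x=-1.903: |R|=0.90770 <1
  x=-1.851: |R|=0.86210 <1
  x=-1.332: |R|=0.55511 <1
  x=-0.989: |R|=0.50006 <1
  x=-2.302: |R|=1.34760 >1
  x=-2.273: |R|=1.31026 >1
Stable set (-2.0000, 0).

left endpoint -2.0000.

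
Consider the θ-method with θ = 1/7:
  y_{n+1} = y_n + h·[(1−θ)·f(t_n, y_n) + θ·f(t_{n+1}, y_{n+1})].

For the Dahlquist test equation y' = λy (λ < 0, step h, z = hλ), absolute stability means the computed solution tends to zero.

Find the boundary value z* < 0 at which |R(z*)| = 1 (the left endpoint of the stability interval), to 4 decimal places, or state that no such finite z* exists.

With y'=λy (z=hλ):
  y_{n+1} = y_n + z·[6/7·y_n + 1/7·y_{n+1}] ⇒ (1 − 1/7z)y_{n+1} = (1 + 6/7z)y_n
  ⇒ R(z) = (1 + 6/7z)/(1 − 1/7z).

Need |R(x)|<1, x<0.
x=-1.61: |R|=0.3089
R=−1: 1+6/7x = −1+1/7x ⇒ -5/7x=2 ⇒ x=2/(-5/7)=-2.8000
Confirm numerically:
  x=-2.699: |R|=0.94793 <1
  x=-1.869: |R|=0.47514 <1
  x=-1.499: |R|=0.23462 <1
  x=-1.353: |R|=0.13384 <1
  x=-3.103: |R|=1.14996 >1
  x=-2.850: |R|=1.02538 >1
Stable set (-2.8000, 0).

left endpoint -2.8000.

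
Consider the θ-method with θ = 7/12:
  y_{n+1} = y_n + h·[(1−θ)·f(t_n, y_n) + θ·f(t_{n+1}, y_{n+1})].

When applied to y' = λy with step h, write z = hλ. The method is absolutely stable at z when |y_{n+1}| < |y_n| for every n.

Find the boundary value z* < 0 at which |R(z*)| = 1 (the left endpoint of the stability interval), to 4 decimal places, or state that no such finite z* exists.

Test eqn y'=λy, z=hλ:
  y_{n+1} = y_n + z·[5/12·y_n + 7/12·y_{n+1}] ⇒ (1 − 7/12z)y_{n+1} = (1 + 5/12z)y_n
  so R(z) = (1 + 5/12z)/(1 − 7/12z).

Find x<0 with |R(x)|<1.
x=-0.65: |R|=0.5287
x=-2: |R|=0.0769
x=-10: |R|=0.4634
x=-100: |R|=0.6854
θ=7/12≥1/2 ⇒ |1+5/12x|<|1−7/12x| ∀x<0 ⇒ interval (−∞,0).

(−∞, 0) — no finite endpoint.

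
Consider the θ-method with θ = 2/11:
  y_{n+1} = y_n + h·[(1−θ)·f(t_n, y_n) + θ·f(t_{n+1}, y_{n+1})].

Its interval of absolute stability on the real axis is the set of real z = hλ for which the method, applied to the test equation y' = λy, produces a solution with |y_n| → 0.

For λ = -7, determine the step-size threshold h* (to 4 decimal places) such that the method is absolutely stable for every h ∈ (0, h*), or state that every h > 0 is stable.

Set f=λy, z=hλ:
  y_{n+1} = y_n + z·[9/11·y_n + 2/11·y_{n+1}] ⇒ (1 − 2/11z)y_{n+1} = (1 + 9/11z)y_n
  ⇒ R(z) = (1 + 9/11z)/(1 − 2/11z).

Boundary: |R(x)|=1, x<0.
x=-0.55: |R|=0.5000
R=−1: 1+9/11x = −1+2/11x ⇒ -7/11x=2 ⇒ x=2/(-7/11)=-3.1429
Confirm numerically:
  x=-1.925: |R|=0.42593 <1
  x=-1.544: |R|=0.20557 <1
  x=-1.472: |R|=0.16122 <1
  x=-1.346: |R|=0.08136 <1
  x=-3.616: |R|=1.18166 >1
  x=-3.400: |R|=1.10112 >1
So |R|<1 on (-3.1429, 0).

(-3.1429,0); λ=-7 ⇒ h* = (22/7)/7 = 0.4490.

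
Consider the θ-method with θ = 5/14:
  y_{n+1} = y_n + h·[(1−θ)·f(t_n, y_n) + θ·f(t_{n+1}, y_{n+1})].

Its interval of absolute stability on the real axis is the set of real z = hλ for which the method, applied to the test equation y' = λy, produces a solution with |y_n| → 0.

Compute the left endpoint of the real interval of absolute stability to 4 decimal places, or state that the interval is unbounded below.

Test eqn y'=λy, z=hλ:
  y_{n+1} = y_n + z·[9/14·y_n + 5/14·y_{n+1}] ⇒ (1 − 5/14z)y_{n+1} = (1 + 9/14z)y_n
  Hence R(z) = (1 + 9/14z)/(1 − 5/14z).

Solve |R(x)|<1 on ℝ⁻.
x=-1.12: |R|=0.2000
R=−1: 1+9/14x = −1+5/14x ⇒ -2/7x=2 ⇒ x=2/(-2/7)=-7.0000
Confirm numerically:
  x=-5.207: |R|=0.82086 <1
  x=-5.053: |R|=0.80166 <1
  x=-2.828: |R|=0.40697 <1
  x=-7.496: |R|=1.03854 >1
  x=-7.320: |R|=1.02530 >1
  x=-7.189: |R|=1.01514 >1
Stable set (-7.0000, 0).

z* = -7.0000.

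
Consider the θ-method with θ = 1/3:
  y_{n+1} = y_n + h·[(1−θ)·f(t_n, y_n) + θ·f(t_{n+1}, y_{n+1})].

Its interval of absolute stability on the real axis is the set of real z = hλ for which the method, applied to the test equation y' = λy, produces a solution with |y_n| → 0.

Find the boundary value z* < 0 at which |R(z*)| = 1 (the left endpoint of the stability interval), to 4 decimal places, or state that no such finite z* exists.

z* = -6.0000.

Test eqn y'=λy, z=hλ:
  y_{n+1} = y_n + z·[2/3·y_n + 1/3·y_{n+1}] ⇒ (1 − 1/3z)y_{n+1} = (1 + 2/3z)y_n
  Hence R(z) = (1 + 2/3z)/(1 − 1/3z).

Boundary: |R(x)|=1, x<0.
x=-1.25: |R|=0.1176
R=−1: 1+2/3x = −1+1/3x ⇒ -1/3x=2 ⇒ x=2/(-1/3)=-6.0000
Confirm numerically:
  x=-4.909: |R|=0.86206 <1
  x=-4.353: |R|=0.77601 <1
  x=-4.133: |R|=0.73826 <1
  x=-3.790: |R|=0.67452 <1
  x=-6.392: |R|=1.04174 >1
  x=-6.065: |R|=1.00717 >1
Stable set (-6.0000, 0).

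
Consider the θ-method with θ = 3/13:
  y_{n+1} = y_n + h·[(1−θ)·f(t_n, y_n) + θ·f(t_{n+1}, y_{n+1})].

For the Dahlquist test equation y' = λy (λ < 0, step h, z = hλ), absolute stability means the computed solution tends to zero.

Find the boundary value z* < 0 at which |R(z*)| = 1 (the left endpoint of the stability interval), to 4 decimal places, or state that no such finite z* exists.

On y'=λy, z=hλ:
  y_{n+1} = y_n + z·[10/13·y_n + 3/13·y_{n+1}] ⇒ (1 − 3/13z)y_{n+1} = (1 + 10/13z)y_n
  Hence R(z) = (1 + 10/13z)/(1 − 3/13z).

Find x<0 with |R(x)|<1.
x=-1.16: |R|=0.0850
R=−1: 1+10/13x = −1+3/13x ⇒ -7/13x=2 ⇒ x=2/(-7/13)=-3.7143
Confirm numerically:
  x=-3.073: |R|=0.79797 <1
  x=-2.742: |R|=0.67936 <1
  x=-2.651: |R|=0.64478 <1
  x=-1.639: |R|=0.18921 <1
  x=-4.294: |R|=1.15679 >1
  x=-4.253: |R|=1.14640 >1
  x=-4.010: |R|=1.08270 >1
Stable set (-3.7143, 0).

z* = -3.7143.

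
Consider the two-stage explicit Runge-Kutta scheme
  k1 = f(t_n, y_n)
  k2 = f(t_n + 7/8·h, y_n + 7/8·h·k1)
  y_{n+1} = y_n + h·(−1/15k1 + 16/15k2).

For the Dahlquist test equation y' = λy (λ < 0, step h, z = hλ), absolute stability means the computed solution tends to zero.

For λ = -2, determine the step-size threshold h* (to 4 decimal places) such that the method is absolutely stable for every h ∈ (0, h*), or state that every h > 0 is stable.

On y'=λy, z=hλ:
  k1=λy_n ⇒ h·k1=z·y_n;  k2=λ(1+7/8z)y_n ⇒ h·k2=z(1+7/8z)y_n
  y_{n+1}/y_n = 1 − 1/15z + 16/15z(1+7/8z) = 1 + z + 14/15z²
  Hence R(z) = 1 + z + 14/15z².

Solve |R(x)|<1 on ℝ⁻.
x=-0.78: |R|=0.7878
R=1: x+14/15x²=0 ⇒ x=−15/14=-1.0714; min R=1−1/(4·14/15)=0.7321>−1
Confirm numerically:
  x=-0.923: |R|=0.87213 <1
  x=-0.866: |R|=0.83396 <1
  x=-0.557: |R|=0.73257 <1
  x=-1.667: |R|=1.92663 >1
  x=-1.336: |R|=1.32990 >1
  x=-1.196: |R|=1.13905 >1
So |R|<1 on (-1.0714, 0).

(-1.0714,0); λ=-2 ⇒ h* = (15/14)/2 = 0.5357.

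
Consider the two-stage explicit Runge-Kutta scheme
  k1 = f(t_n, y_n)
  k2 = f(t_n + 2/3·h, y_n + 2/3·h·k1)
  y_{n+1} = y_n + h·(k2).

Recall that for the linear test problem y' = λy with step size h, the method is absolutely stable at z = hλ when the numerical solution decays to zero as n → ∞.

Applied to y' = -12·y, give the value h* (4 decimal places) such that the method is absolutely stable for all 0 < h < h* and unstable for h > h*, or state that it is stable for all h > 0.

(-1.5000,0); λ=-12 ⇒ h* = (3/2)/12 = 0.1250.

With y'=λy (z=hλ):
  k1=λy_n ⇒ h·k1=z·y_n;  k2=λ(1+2/3z)y_n ⇒ h·k2=z(1+2/3z)y_n
  y_{n+1}/y_n = 1 + z(1+2/3z) = 1 + z + 2/3z²
  ⇒ R(z) = 1 + z + 2/3z².

Solve |R(x)|<1 on ℝ⁻.
x=-1.51: |R|=1.0101
R=1: x+2/3x²=0 ⇒ x=−3/2=-1.5000; min R=1−1/(4·2/3)=0.6250>−1
Confirm numerically:
  x=-1.354: |R|=0.86821 <1
  x=-0.888: |R|=0.63770 <1
  x=-0.713: |R|=0.62591 <1
  x=-1.948: |R|=1.58180 >1
  x=-1.865: |R|=1.45382 >1
Interval (-1.5000, 0).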